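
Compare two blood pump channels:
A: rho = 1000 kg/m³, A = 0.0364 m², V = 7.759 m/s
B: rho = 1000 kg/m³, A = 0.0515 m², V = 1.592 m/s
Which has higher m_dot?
m_dot(A) = 282.4 kg/s, m_dot(B) = 81.99 kg/s. Answer: A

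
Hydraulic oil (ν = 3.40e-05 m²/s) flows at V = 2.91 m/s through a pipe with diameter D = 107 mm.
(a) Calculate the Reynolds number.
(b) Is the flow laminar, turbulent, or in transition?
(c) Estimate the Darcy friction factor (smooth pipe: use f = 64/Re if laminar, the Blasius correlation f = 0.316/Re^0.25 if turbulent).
(a) Re = V·D/ν = 2.91·0.107/3.40e-05 = 9157.9
(b) Flow regime: turbulent (Re > 4000)
(c) Friction factor: f = 0.316/Re^0.25 = 0.316/9157.9^0.25 = 0.0323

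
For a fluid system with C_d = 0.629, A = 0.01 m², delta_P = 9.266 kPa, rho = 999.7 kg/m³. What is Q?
Formula: Q = C_d A \sqrt{\frac{2 \Delta P}{\rho}}
Q = 0.629·0.01·√(2·(9.266·1000)/999.7)·1000 = 27.08 L/s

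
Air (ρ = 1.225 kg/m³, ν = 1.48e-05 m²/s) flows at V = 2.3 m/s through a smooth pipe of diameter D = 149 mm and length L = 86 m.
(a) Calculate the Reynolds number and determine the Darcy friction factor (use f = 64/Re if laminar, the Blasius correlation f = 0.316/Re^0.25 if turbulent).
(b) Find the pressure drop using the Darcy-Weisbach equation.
(a) Re = V·D/ν = 2.3·0.149/1.48e-05 = 23155 → turbulent (Re > 4000); f = 0.316/Re^0.25 = 0.316/23155^0.25 = 0.025617
(b) Darcy-Weisbach: ΔP = f·(L/D)·½ρV²/1000 = 0.025617·(86/0.149)·½·1.225·2.3²/1000 = 0.04791 kPa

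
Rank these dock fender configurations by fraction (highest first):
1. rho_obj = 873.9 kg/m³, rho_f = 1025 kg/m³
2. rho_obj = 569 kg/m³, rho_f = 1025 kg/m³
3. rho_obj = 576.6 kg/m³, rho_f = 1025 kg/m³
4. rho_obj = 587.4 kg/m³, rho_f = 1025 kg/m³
Case 1: fraction = 0.8526
Case 2: fraction = 0.5551
Case 3: fraction = 0.5625
Case 4: fraction = 0.5731
Ranking (highest first): 1, 4, 3, 2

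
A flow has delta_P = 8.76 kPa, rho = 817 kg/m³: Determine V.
Formula: V = \sqrt{\frac{2 \Delta P}{\rho}}
V = √(2·(8.76·1000)/817) = 4.631 m/s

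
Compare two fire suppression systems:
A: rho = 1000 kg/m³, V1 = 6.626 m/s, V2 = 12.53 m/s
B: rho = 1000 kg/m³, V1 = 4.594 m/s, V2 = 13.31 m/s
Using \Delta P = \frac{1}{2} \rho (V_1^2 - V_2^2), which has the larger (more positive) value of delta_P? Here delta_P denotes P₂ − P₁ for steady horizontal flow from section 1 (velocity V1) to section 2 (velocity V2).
delta_P(A) = -56.55 kPa, delta_P(B) = -78.03 kPa. Answer: A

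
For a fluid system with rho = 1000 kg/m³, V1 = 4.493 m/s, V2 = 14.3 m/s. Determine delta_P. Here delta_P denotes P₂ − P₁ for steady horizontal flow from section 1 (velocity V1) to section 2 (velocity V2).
Formula: \Delta P = \frac{1}{2} \rho (V_1^2 - V_2^2)
delta_P = 0.5·1000·(4.493² − 14.3²)/1000 = -92.15 kPa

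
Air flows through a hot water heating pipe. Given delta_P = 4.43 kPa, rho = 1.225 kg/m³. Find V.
Formula: V = \sqrt{\frac{2 \Delta P}{\rho}}
V = √(2·(4.43·1000)/1.225) = 85.05 m/s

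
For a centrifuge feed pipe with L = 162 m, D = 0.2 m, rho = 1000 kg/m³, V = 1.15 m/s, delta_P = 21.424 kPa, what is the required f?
Formula: \Delta P = f \frac{L}{D} \frac{\rho V^2}{2}
Substituting knowns: 21.424 = f·(162/0.2)·0.5·1000·1.15²/1000
Solving for f: f = (21.424·1000)/((162/0.2)·0.5·1000·1.15²) = 0.04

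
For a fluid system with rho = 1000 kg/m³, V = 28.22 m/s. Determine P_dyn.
Formula: P_{dyn} = \frac{1}{2} \rho V^2
P_dyn = 0.5·1000·28.22²/1000 = 398.2 kPa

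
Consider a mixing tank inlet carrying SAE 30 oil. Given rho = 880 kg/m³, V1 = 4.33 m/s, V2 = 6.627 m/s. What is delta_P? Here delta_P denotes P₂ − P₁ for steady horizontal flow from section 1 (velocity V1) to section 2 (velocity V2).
Formula: \Delta P = \frac{1}{2} \rho (V_1^2 - V_2^2)
delta_P = 0.5·880·(4.33² − 6.627²)/1000 = -11.07 kPa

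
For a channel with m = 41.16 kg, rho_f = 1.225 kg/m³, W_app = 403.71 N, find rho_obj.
Formula: W_{app} = mg\left(1 - \frac{\rho_f}{\rho_{obj}}\right)
Substituting knowns: 403.71 = 41.16·9.81·(1 − 1.225/rho_obj)
Solving for rho_obj: rho_obj = 1.225/(1 − 403.71/(41.16·9.81)) = 7107 kg/m³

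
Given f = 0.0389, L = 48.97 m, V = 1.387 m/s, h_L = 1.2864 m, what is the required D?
Formula: h_L = f \frac{L}{D} \frac{V^2}{2g}
Substituting knowns: 1.2864 = 0.0389·(48.97/D)·1.387²/(2·9.81)
Solving for D: D = 0.0389·48.97·1.387²/(2·9.81·1.2864) = 0.1452 m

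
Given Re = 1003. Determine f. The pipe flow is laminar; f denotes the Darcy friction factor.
Formula: f = \frac{64}{Re}
f = 64/1003 = 0.06381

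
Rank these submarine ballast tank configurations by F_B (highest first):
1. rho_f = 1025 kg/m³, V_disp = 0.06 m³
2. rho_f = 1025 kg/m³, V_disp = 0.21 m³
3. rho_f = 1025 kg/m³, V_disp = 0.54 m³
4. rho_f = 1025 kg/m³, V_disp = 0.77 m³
Case 1: F_B = 603.3 N
Case 2: F_B = 2112 N
Case 3: F_B = 5430 N
Case 4: F_B = 7743 N
Ranking (highest first): 4, 3, 2, 1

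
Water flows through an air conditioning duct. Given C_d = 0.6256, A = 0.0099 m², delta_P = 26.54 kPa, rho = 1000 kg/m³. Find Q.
Formula: Q = C_d A \sqrt{\frac{2 \Delta P}{\rho}}
Q = 0.6256·0.0099·√(2·(26.54·1000)/1000)·1000 = 45.12 L/s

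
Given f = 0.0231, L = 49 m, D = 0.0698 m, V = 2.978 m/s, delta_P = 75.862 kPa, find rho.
Formula: \Delta P = f \frac{L}{D} \frac{\rho V^2}{2}
Substituting knowns: 75.862 = 0.0231·(49/0.0698)·0.5·rho·2.978²/1000
Solving for rho: rho = (75.862·1000)/(0.0231·(49/0.0698)·0.5·2.978²) = 1055 kg/m³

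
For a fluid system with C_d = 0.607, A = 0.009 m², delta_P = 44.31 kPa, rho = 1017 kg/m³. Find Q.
Formula: Q = C_d A \sqrt{\frac{2 \Delta P}{\rho}}
Q = 0.607·0.009·√(2·(44.31·1000)/1017)·1000 = 51 L/s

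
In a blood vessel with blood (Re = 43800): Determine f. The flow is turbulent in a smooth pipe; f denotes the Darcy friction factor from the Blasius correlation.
Formula: f = \frac{0.316}{Re^{0.25}}
f = 0.316/43800^0.25 = 0.02184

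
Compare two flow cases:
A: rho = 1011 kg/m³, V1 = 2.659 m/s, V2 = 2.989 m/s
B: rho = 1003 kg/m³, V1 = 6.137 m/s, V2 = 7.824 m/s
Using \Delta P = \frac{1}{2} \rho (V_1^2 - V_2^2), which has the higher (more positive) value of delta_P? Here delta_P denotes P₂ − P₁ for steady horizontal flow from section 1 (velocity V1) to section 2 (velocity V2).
delta_P(A) = -0.9422 kPa, delta_P(B) = -11.81 kPa. Answer: A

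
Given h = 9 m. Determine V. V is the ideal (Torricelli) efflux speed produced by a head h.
Formula: V = \sqrt{2 g h}
V = √(2·9.81·9) = 13.29 m/s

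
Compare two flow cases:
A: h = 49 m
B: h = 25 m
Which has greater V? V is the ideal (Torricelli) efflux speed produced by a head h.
V(A) = 31.01 m/s, V(B) = 22.15 m/s. Answer: A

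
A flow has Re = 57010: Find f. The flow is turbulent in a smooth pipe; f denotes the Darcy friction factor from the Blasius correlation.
Formula: f = \frac{0.316}{Re^{0.25}}
f = 0.316/57010^0.25 = 0.02045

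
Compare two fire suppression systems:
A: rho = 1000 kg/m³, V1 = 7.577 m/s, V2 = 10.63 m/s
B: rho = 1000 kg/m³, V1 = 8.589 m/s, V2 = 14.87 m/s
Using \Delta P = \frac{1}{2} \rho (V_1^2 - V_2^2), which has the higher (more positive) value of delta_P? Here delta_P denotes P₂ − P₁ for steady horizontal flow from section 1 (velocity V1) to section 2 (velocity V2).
delta_P(A) = -27.79 kPa, delta_P(B) = -73.67 kPa. Answer: A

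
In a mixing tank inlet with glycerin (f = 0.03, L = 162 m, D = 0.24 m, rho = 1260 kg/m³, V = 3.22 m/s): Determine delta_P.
Formula: \Delta P = f \frac{L}{D} \frac{\rho V^2}{2}
delta_P = 0.03·(162/0.24)·0.5·1260·3.22²/1000 = 132.3 kPa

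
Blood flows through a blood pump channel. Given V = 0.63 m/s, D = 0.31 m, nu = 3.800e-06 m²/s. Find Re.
Formula: Re = \frac{V D}{\nu}
Re = 0.63·0.31/3.800e-06 = 51395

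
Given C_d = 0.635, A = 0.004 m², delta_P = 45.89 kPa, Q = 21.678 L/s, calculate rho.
Formula: Q = C_d A \sqrt{\frac{2 \Delta P}{\rho}}
Substituting knowns: 21.678 = 0.635·0.004·√(2·(45.89·1000)/rho)·1000
Solving for rho: rho = 2·(45.89·1000)/((21.678/1000)/(0.635·0.004))² = 1260 kg/m³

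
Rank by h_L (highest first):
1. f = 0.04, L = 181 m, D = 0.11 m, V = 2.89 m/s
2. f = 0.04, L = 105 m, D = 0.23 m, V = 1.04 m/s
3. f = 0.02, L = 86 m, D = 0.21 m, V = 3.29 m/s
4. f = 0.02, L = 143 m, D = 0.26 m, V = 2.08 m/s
Case 1: h_L = 28.02 m
Case 2: h_L = 1.007 m
Case 3: h_L = 4.519 m
Case 4: h_L = 2.426 m
Ranking (highest first): 1, 3, 4, 2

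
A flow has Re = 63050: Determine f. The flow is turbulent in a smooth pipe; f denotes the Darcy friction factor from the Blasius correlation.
Formula: f = \frac{0.316}{Re^{0.25}}
f = 0.316/63050^0.25 = 0.01994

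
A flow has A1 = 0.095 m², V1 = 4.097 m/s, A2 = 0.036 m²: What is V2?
Formula: V_2 = \frac{A_1 V_1}{A_2}
V2 = 0.095·4.097/0.036 = 10.81 m/s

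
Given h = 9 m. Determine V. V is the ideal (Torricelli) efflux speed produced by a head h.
Formula: V = \sqrt{2 g h}
V = √(2·9.81·9) = 13.29 m/s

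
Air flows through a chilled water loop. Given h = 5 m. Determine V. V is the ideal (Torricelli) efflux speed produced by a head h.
Formula: V = \sqrt{2 g h}
V = √(2·9.81·5) = 9.905 m/s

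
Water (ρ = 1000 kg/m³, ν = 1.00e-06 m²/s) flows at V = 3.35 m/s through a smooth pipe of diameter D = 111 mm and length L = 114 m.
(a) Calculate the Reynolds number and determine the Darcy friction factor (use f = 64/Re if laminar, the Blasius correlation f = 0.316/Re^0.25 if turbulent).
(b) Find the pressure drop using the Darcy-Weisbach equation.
(a) Re = V·D/ν = 3.35·0.111/1.00e-06 = 371850 → turbulent (Re > 4000); f = 0.316/Re^0.25 = 0.316/371850^0.25 = 0.012797 (Blasius is strictly valid for Re ≲ 1e5; used here as the smooth-pipe estimate the problem specifies)
(b) Darcy-Weisbach: ΔP = f·(L/D)·½ρV²/1000 = 0.012797·(114/0.111)·½·1000·3.35²/1000 = 73.75 kPa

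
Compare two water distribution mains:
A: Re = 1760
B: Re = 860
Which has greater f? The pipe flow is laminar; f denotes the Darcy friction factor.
f(A) = 0.03636, f(B) = 0.07442. Answer: B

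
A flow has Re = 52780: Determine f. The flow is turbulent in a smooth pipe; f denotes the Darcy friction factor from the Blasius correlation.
Formula: f = \frac{0.316}{Re^{0.25}}
f = 0.316/52780^0.25 = 0.02085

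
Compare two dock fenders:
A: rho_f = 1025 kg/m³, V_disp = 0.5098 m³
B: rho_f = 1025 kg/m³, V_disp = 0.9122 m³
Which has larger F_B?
F_B(A) = 5126 N, F_B(B) = 9172 N. Answer: B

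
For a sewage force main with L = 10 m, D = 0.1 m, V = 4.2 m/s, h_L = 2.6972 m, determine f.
Formula: h_L = f \frac{L}{D} \frac{V^2}{2g}
Substituting knowns: 2.6972 = f·(10/0.1)·4.2²/(2·9.81)
Solving for f: f = 2.6972·2·9.81/((10/0.1)·4.2²) = 0.03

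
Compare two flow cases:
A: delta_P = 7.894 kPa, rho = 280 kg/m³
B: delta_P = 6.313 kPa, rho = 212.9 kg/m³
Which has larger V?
V(A) = 7.509 m/s, V(B) = 7.701 m/s. Answer: B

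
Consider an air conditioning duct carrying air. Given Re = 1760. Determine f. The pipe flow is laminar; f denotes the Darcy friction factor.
Formula: f = \frac{64}{Re}
f = 64/1760 = 0.03636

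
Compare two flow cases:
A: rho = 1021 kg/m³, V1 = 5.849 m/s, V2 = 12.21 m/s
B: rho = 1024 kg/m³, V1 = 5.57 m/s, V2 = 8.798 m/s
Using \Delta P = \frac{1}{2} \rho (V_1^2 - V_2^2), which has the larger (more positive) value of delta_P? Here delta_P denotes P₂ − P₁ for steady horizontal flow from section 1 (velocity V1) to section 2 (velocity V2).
delta_P(A) = -58.64 kPa, delta_P(B) = -23.75 kPa. Answer: B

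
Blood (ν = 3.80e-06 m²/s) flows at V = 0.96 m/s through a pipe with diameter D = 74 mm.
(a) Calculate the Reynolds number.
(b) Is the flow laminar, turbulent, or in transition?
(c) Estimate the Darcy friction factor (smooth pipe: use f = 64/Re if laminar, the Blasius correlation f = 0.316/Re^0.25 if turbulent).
(a) Re = V·D/ν = 0.96·0.074/3.80e-06 = 18695
(b) Flow regime: turbulent (Re > 4000)
(c) Friction factor: f = 0.316/Re^0.25 = 0.316/18695^0.25 = 0.02702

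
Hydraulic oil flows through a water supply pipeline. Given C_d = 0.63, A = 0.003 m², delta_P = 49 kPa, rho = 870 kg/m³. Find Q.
Formula: Q = C_d A \sqrt{\frac{2 \Delta P}{\rho}}
Q = 0.63·0.003·√(2·(49·1000)/870)·1000 = 20.06 L/s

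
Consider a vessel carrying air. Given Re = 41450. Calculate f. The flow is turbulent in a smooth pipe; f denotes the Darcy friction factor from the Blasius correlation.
Formula: f = \frac{0.316}{Re^{0.25}}
f = 0.316/41450^0.25 = 0.02215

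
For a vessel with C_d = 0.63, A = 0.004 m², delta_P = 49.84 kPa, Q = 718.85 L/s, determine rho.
Formula: Q = C_d A \sqrt{\frac{2 \Delta P}{\rho}}
Substituting knowns: 718.85 = 0.63·0.004·√(2·(49.84·1000)/rho)·1000
Solving for rho: rho = 2·(49.84·1000)/((718.85/1000)/(0.63·0.004))² = 1.225 kg/m³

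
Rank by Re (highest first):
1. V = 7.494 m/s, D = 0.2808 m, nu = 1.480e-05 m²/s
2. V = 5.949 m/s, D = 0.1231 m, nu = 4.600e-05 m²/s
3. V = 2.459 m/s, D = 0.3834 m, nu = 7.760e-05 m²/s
Case 1: Re = 142183
Case 2: Re = 15920
Case 3: Re = 12149
Ranking (highest first): 1, 2, 3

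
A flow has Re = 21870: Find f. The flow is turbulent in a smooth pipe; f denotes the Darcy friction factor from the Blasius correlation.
Formula: f = \frac{0.316}{Re^{0.25}}
f = 0.316/21870^0.25 = 0.02599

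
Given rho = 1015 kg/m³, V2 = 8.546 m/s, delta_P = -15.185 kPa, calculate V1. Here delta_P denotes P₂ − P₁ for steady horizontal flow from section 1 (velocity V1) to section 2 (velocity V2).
Formula: \Delta P = \frac{1}{2} \rho (V_1^2 - V_2^2)
Substituting knowns: -15.185 = 0.5·1015·(V1² − 8.546²)/1000
Solving for V1: V1 = √(8.546² + 2·(-15.185·1000)/1015) = 6.566 m/s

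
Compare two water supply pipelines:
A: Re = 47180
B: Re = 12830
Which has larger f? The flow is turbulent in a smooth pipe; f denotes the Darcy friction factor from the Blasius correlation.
f(A) = 0.02144, f(B) = 0.02969. Answer: B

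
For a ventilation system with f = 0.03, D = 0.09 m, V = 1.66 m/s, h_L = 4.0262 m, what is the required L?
Formula: h_L = f \frac{L}{D} \frac{V^2}{2g}
Substituting knowns: 4.0262 = 0.03·(L/0.09)·1.66²/(2·9.81)
Solving for L: L = 4.0262·2·9.81·0.09/(0.03·1.66²) = 86 m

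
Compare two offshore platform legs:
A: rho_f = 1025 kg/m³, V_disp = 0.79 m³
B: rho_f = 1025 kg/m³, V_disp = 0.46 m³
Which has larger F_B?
F_B(A) = 7944 N, F_B(B) = 4625 N. Answer: A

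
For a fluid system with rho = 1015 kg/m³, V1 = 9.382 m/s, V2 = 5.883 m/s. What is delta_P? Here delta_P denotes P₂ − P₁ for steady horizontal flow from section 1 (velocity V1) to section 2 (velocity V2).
Formula: \Delta P = \frac{1}{2} \rho (V_1^2 - V_2^2)
delta_P = 0.5·1015·(9.382² − 5.883²)/1000 = 27.11 kPa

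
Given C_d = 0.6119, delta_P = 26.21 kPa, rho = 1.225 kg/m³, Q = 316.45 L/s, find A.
Formula: Q = C_d A \sqrt{\frac{2 \Delta P}{\rho}}
Substituting knowns: 316.45 = 0.6119·A·√(2·(26.21·1000)/1.225)·1000
Solving for A: A = (316.45/1000)/(0.6119·√(2·(26.21·1000)/1.225)) = 0.0025 m²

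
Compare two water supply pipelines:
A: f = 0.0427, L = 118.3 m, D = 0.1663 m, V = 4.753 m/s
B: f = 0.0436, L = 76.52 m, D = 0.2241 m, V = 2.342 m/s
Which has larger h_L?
h_L(A) = 34.97 m, h_L(B) = 4.162 m. Answer: A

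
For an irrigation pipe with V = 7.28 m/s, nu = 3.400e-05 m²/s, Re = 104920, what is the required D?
Formula: Re = \frac{V D}{\nu}
Substituting knowns: 104920 = 7.28·D/3.400e-05
Solving for D: D = 104920·3.400e-05/7.28 = 0.49 m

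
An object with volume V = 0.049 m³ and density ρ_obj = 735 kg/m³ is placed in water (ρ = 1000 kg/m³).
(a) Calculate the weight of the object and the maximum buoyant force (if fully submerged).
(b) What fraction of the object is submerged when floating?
(a) W=rho_obj*g*V=735*9.81*0.049=353.3 N; F_B(max)=rho*g*V=1000*9.81*0.049=480.7 N
(b) Floating fraction=rho_obj/rho=735/1000=0.735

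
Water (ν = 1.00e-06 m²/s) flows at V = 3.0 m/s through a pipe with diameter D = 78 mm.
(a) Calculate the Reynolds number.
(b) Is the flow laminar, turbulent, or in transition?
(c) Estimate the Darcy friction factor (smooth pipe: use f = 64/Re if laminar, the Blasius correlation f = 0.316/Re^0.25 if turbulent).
(a) Re = V·D/ν = 3.0·0.078/1.00e-06 = 234000
(b) Flow regime: turbulent (Re > 4000)
(c) Friction factor: f = 0.316/Re^0.25 = 0.316/234000^0.25 = 0.01437 (Blasius is strictly valid for Re ≲ 1e5; used here as the smooth-pipe estimate the problem specifies)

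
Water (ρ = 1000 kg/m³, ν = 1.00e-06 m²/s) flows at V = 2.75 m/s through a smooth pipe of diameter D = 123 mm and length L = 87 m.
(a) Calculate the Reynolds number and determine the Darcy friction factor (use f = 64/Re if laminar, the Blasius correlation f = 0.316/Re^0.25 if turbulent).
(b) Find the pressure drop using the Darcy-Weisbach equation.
(a) Re = V·D/ν = 2.75·0.123/1.00e-06 = 338250 → turbulent (Re > 4000); f = 0.316/Re^0.25 = 0.316/338250^0.25 = 0.013103 (Blasius is strictly valid for Re ≲ 1e5; used here as the smooth-pipe estimate the problem specifies)
(b) Darcy-Weisbach: ΔP = f·(L/D)·½ρV²/1000 = 0.013103·(87/0.123)·½·1000·2.75²/1000 = 35.04 kPa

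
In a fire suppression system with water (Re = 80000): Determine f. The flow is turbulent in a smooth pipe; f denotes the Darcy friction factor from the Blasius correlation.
Formula: f = \frac{0.316}{Re^{0.25}}
f = 0.316/80000^0.25 = 0.01879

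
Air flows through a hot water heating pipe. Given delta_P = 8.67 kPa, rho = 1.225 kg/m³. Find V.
Formula: V = \sqrt{\frac{2 \Delta P}{\rho}}
V = √(2·(8.67·1000)/1.225) = 119 m/s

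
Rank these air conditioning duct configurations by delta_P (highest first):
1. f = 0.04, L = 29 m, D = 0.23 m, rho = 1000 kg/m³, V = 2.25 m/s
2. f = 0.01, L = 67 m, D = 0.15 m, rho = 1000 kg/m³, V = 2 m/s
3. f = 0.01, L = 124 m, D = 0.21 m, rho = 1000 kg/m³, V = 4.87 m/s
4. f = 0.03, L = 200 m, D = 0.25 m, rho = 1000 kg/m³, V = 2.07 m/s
Case 1: delta_P = 12.77 kPa
Case 2: delta_P = 8.933 kPa
Case 3: delta_P = 70.02 kPa
Case 4: delta_P = 51.42 kPa
Ranking (highest first): 3, 4, 1, 2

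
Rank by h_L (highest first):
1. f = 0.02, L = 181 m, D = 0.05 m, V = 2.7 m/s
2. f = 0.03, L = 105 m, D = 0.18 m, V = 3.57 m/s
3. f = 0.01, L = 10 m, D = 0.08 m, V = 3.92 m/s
Case 1: h_L = 26.9 m
Case 2: h_L = 11.37 m
Case 3: h_L = 0.979 m
Ranking (highest first): 1, 2, 3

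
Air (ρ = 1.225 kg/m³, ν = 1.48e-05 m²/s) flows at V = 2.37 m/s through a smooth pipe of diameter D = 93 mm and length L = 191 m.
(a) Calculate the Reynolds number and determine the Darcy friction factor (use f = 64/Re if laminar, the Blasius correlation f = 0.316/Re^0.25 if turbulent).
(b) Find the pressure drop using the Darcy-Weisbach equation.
(a) Re = V·D/ν = 2.37·0.093/1.48e-05 = 14893 → turbulent (Re > 4000); f = 0.316/Re^0.25 = 0.316/14893^0.25 = 0.028605
(b) Darcy-Weisbach: ΔP = f·(L/D)·½ρV²/1000 = 0.028605·(191/0.093)·½·1.225·2.37²/1000 = 0.2021 kPa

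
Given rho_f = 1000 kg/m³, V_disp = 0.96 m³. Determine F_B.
Formula: F_B = \rho_f g V_{disp}
F_B = 1000·9.81·0.96 = 9418 N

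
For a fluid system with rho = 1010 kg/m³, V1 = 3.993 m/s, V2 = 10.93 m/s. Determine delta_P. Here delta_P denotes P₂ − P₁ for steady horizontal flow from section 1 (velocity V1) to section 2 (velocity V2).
Formula: \Delta P = \frac{1}{2} \rho (V_1^2 - V_2^2)
delta_P = 0.5·1010·(3.993² − 10.93²)/1000 = -52.28 kPa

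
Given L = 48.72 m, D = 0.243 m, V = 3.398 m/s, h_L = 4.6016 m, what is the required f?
Formula: h_L = f \frac{L}{D} \frac{V^2}{2g}
Substituting knowns: 4.6016 = f·(48.72/0.243)·3.398²/(2·9.81)
Solving for f: f = 4.6016·2·9.81/((48.72/0.243)·3.398²) = 0.039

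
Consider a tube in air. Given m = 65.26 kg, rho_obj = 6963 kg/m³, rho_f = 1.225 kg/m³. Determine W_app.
Formula: W_{app} = mg\left(1 - \frac{\rho_f}{\rho_{obj}}\right)
W_app = 65.26·9.81·(1 − 1.225/6963) = 640.1 N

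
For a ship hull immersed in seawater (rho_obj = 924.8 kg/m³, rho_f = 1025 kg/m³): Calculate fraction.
Formula: f_{sub} = \frac{\rho_{obj}}{\rho_f}
fraction = 924.8/1025 = 0.9022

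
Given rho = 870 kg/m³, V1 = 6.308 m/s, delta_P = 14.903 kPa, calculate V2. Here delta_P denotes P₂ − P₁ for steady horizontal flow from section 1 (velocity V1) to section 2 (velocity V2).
Formula: \Delta P = \frac{1}{2} \rho (V_1^2 - V_2^2)
Substituting knowns: 14.903 = 0.5·870·(6.308² − V2²)/1000
Solving for V2: V2 = √(6.308² − 2·(14.903·1000)/870) = 2.352 m/s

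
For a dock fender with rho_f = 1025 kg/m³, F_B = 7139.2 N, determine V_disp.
Formula: F_B = \rho_f g V_{disp}
Substituting knowns: 7139.2 = 1025·9.81·V_disp
Solving for V_disp: V_disp = 7139.2/(1025·9.81) = 0.71 m³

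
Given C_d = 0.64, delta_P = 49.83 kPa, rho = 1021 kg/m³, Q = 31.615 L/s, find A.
Formula: Q = C_d A \sqrt{\frac{2 \Delta P}{\rho}}
Substituting knowns: 31.615 = 0.64·A·√(2·(49.83·1000)/1021)·1000
Solving for A: A = (31.615/1000)/(0.64·√(2·(49.83·1000)/1021)) = 0.005 m²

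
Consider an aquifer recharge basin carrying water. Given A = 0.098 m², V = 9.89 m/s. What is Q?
Formula: Q = A V
Q = 0.098·9.89·1000 = 969.2 L/s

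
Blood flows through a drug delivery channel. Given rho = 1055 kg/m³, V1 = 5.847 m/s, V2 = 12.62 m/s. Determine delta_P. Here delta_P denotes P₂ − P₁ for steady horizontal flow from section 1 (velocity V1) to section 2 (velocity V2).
Formula: \Delta P = \frac{1}{2} \rho (V_1^2 - V_2^2)
delta_P = 0.5·1055·(5.847² − 12.62²)/1000 = -65.98 kPa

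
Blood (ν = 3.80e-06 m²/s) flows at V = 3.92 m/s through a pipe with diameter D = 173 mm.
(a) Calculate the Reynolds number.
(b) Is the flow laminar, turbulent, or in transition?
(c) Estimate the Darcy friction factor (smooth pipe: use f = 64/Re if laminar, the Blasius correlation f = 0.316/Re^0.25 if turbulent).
(a) Re = V·D/ν = 3.92·0.173/3.80e-06 = 178460
(b) Flow regime: turbulent (Re > 4000)
(c) Friction factor: f = 0.316/Re^0.25 = 0.316/178460^0.25 = 0.01537 (Blasius is strictly valid for Re ≲ 1e5; used here as the smooth-pipe estimate the problem specifies)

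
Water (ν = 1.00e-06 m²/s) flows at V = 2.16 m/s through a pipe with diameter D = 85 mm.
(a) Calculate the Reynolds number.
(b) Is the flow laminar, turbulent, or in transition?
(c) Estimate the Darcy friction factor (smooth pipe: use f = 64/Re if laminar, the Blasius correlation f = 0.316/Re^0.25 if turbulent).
(a) Re = V·D/ν = 2.16·0.085/1.00e-06 = 183600
(b) Flow regime: turbulent (Re > 4000)
(c) Friction factor: f = 0.316/Re^0.25 = 0.316/183600^0.25 = 0.01527 (Blasius is strictly valid for Re ≲ 1e5; used here as the smooth-pipe estimate the problem specifies)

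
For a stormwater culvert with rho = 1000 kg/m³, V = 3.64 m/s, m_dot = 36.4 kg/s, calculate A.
Formula: \dot{m} = \rho A V
Substituting knowns: 36.4 = 1000·A·3.64
Solving for A: A = 36.4/(1000·3.64) = 0.01 m²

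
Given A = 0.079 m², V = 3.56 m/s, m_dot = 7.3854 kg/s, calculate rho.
Formula: \dot{m} = \rho A V
Substituting knowns: 7.3854 = rho·0.079·3.56
Solving for rho: rho = 7.3854/(0.079·3.56) = 26.26 kg/m³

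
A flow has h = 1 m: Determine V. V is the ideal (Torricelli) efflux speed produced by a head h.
Formula: V = \sqrt{2 g h}
V = √(2·9.81·1) = 4.429 m/s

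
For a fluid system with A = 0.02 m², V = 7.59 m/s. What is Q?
Formula: Q = A V
Q = 0.02·7.59·1000 = 151.8 L/s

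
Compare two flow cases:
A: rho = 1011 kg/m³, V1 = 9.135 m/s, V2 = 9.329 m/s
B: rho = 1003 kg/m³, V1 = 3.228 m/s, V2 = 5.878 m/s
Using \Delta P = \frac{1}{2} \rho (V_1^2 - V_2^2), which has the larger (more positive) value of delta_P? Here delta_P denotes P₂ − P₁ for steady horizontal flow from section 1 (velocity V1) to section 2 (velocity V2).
delta_P(A) = -1.811 kPa, delta_P(B) = -12.1 kPa. Answer: A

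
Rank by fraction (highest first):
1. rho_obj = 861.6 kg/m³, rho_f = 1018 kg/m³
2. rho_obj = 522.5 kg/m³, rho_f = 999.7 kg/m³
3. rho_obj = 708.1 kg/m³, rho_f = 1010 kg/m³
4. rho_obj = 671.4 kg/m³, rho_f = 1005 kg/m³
Case 1: fraction = 0.8464
Case 2: fraction = 0.5227
Case 3: fraction = 0.7011
Case 4: fraction = 0.6681
Ranking (highest first): 1, 3, 4, 2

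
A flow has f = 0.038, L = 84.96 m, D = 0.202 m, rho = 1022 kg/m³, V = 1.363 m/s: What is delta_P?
Formula: \Delta P = f \frac{L}{D} \frac{\rho V^2}{2}
delta_P = 0.038·(84.96/0.202)·0.5·1022·1.363²/1000 = 15.17 kPa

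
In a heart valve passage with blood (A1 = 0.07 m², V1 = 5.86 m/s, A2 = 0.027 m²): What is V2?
Formula: V_2 = \frac{A_1 V_1}{A_2}
V2 = 0.07·5.86/0.027 = 15.19 m/s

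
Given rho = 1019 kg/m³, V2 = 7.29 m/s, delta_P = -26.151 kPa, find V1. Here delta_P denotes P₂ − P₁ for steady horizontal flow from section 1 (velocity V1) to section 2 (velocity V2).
Formula: \Delta P = \frac{1}{2} \rho (V_1^2 - V_2^2)
Substituting knowns: -26.151 = 0.5·1019·(V1² − 7.29²)/1000
Solving for V1: V1 = √(7.29² + 2·(-26.151·1000)/1019) = 1.348 m/s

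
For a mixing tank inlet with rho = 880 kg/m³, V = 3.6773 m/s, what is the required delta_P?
Formula: V = \sqrt{\frac{2 \Delta P}{\rho}}
Substituting knowns: 3.6773 = √(2·(delta_P·1000)/880)
Solving for delta_P: delta_P = 3.6773²·880/2/1000 = 5.95 kPa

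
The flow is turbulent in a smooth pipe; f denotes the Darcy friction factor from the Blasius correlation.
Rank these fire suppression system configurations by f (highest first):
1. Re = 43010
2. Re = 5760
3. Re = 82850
Case 1: f = 0.02194
Case 2: f = 0.03627
Case 3: f = 0.01863
Ranking (highest first): 2, 1, 3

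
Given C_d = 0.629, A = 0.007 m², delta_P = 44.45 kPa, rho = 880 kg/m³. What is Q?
Formula: Q = C_d A \sqrt{\frac{2 \Delta P}{\rho}}
Q = 0.629·0.007·√(2·(44.45·1000)/880)·1000 = 44.25 L/s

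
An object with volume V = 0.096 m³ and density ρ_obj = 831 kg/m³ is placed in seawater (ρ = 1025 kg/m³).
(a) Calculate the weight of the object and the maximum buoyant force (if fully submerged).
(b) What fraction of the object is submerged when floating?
(a) W=rho_obj*g*V=831*9.81*0.096=782.6 N; F_B(max)=rho*g*V=1025*9.81*0.096=965.3 N
(b) Floating fraction=rho_obj/rho=831/1025=0.811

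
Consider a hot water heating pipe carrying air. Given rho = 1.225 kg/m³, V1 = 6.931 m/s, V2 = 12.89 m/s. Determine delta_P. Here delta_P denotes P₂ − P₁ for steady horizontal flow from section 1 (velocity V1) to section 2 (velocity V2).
Formula: \Delta P = \frac{1}{2} \rho (V_1^2 - V_2^2)
delta_P = 0.5·1.225·(6.931² − 12.89²)/1000 = -0.07234 kPa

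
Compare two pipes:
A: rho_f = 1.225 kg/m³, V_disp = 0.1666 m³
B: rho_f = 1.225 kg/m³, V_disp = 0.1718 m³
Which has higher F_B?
F_B(A) = 2.002 N, F_B(B) = 2.065 N. Answer: B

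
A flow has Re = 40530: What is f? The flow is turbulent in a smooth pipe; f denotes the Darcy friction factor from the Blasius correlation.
Formula: f = \frac{0.316}{Re^{0.25}}
f = 0.316/40530^0.25 = 0.02227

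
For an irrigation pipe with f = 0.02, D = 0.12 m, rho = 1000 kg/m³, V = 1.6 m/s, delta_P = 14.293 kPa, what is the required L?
Formula: \Delta P = f \frac{L}{D} \frac{\rho V^2}{2}
Substituting knowns: 14.293 = 0.02·(L/0.12)·0.5·1000·1.6²/1000
Solving for L: L = (14.293·1000)·0.12/(0.02·0.5·1000·1.6²) = 67 m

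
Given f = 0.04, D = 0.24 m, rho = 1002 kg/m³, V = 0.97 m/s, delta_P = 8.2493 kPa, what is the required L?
Formula: \Delta P = f \frac{L}{D} \frac{\rho V^2}{2}
Substituting knowns: 8.2493 = 0.04·(L/0.24)·0.5·1002·0.97²/1000
Solving for L: L = (8.2493·1000)·0.24/(0.04·0.5·1002·0.97²) = 105 m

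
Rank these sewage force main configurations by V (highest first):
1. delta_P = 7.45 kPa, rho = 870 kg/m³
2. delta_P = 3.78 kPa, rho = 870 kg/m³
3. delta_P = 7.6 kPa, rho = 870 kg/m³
Case 1: V = 4.138 m/s
Case 2: V = 2.948 m/s
Case 3: V = 4.18 m/s
Ranking (highest first): 3, 1, 2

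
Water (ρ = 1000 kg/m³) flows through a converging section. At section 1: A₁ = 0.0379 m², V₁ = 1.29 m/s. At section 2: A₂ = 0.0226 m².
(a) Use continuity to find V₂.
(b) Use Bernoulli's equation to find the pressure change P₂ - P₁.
(a) Continuity: A₁V₁=A₂V₂ -> V₂=A₁V₁/A₂=0.0379*1.29/0.0226=2.16 m/s
(b) Bernoulli: P₂-P₁=0.5*rho*(V₁^2-V₂^2)/1000=0.5*1000*(1.29^2-2.16^2)/1000=-1.501 kPa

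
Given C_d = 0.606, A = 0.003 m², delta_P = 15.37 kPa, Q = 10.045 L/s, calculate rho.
Formula: Q = C_d A \sqrt{\frac{2 \Delta P}{\rho}}
Substituting knowns: 10.045 = 0.606·0.003·√(2·(15.37·1000)/rho)·1000
Solving for rho: rho = 2·(15.37·1000)/((10.045/1000)/(0.606·0.003))² = 1007 kg/m³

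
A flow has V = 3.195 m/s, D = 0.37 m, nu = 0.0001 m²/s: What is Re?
Formula: Re = \frac{V D}{\nu}
Re = 3.195·0.37/0.0001 = 11822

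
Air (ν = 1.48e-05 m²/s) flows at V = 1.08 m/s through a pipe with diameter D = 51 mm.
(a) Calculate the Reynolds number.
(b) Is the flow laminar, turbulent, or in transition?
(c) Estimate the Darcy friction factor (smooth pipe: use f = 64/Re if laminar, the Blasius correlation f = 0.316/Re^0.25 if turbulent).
(a) Re = V·D/ν = 1.08·0.051/1.48e-05 = 3721.6
(b) Flow regime: transition (2300 ≤ Re ≤ 4000)
(c) Friction factor: f ≈ 0.04 (transitional regime, no simple correlation)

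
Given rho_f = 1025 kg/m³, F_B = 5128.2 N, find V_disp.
Formula: F_B = \rho_f g V_{disp}
Substituting knowns: 5128.2 = 1025·9.81·V_disp
Solving for V_disp: V_disp = 5128.2/(1025·9.81) = 0.51 m³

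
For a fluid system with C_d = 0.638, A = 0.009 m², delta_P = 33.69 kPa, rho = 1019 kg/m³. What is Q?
Formula: Q = C_d A \sqrt{\frac{2 \Delta P}{\rho}}
Q = 0.638·0.009·√(2·(33.69·1000)/1019)·1000 = 46.69 L/s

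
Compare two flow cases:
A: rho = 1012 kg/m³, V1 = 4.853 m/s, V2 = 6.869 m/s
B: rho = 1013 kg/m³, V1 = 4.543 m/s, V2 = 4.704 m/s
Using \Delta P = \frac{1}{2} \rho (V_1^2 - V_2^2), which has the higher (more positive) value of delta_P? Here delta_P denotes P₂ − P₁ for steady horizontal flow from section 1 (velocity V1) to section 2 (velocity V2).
delta_P(A) = -11.96 kPa, delta_P(B) = -0.7541 kPa. Answer: B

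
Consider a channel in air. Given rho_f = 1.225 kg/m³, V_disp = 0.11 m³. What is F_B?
Formula: F_B = \rho_f g V_{disp}
F_B = 1.225·9.81·0.11 = 1.322 N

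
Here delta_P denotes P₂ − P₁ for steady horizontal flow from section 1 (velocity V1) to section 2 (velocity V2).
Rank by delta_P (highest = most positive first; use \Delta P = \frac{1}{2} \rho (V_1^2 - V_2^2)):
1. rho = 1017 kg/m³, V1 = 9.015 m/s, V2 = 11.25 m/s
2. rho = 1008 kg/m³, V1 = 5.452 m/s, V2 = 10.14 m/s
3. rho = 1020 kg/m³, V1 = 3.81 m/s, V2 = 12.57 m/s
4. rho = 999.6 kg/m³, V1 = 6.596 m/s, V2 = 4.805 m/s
Case 1: delta_P = -23.03 kPa
Case 2: delta_P = -36.84 kPa
Case 3: delta_P = -73.18 kPa
Case 4: delta_P = 10.21 kPa
Ranking (highest first): 4, 1, 2, 3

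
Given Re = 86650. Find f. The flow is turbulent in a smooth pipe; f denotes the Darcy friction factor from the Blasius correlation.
Formula: f = \frac{0.316}{Re^{0.25}}
f = 0.316/86650^0.25 = 0.01842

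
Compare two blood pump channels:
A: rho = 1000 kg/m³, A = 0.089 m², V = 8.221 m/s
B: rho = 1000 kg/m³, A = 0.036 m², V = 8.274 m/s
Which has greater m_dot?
m_dot(A) = 731.7 kg/s, m_dot(B) = 297.9 kg/s. Answer: A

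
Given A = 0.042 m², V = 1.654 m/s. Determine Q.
Formula: Q = A V
Q = 0.042·1.654·1000 = 69.47 L/s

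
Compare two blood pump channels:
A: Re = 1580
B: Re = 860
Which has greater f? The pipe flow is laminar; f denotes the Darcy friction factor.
f(A) = 0.04051, f(B) = 0.07442. Answer: B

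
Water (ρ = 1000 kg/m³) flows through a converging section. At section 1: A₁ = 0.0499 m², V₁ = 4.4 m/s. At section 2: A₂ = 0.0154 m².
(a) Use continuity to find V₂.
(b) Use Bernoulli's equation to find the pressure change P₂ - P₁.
(a) Continuity: A₁V₁=A₂V₂ -> V₂=A₁V₁/A₂=0.0499*4.4/0.0154=14.26 m/s
(b) Bernoulli: P₂-P₁=0.5*rho*(V₁^2-V₂^2)/1000=0.5*1000*(4.4^2-14.26^2)/1000=-91.99 kPa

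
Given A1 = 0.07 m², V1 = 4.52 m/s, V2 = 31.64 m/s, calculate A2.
Formula: V_2 = \frac{A_1 V_1}{A_2}
Substituting knowns: 31.64 = 0.07·4.52/A2
Solving for A2: A2 = 0.07·4.52/31.64 = 0.01 m²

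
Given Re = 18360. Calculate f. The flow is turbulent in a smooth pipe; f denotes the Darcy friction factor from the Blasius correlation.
Formula: f = \frac{0.316}{Re^{0.25}}
f = 0.316/18360^0.25 = 0.02715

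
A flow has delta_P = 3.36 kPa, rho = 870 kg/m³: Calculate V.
Formula: V = \sqrt{\frac{2 \Delta P}{\rho}}
V = √(2·(3.36·1000)/870) = 2.779 m/s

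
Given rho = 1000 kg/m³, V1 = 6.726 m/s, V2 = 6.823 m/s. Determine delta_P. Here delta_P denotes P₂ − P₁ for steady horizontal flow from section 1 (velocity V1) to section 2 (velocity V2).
Formula: \Delta P = \frac{1}{2} \rho (V_1^2 - V_2^2)
delta_P = 0.5·1000·(6.726² − 6.823²)/1000 = -0.6571 kPa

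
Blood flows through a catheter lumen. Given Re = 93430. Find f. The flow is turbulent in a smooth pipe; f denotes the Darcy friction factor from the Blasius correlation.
Formula: f = \frac{0.316}{Re^{0.25}}
f = 0.316/93430^0.25 = 0.01807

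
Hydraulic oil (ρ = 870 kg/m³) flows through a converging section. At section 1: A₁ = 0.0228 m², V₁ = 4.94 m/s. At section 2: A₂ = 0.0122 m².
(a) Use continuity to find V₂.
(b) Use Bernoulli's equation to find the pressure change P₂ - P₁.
(a) Continuity: A₁V₁=A₂V₂ -> V₂=A₁V₁/A₂=0.0228*4.94/0.0122=9.23 m/s
(b) Bernoulli: P₂-P₁=0.5*rho*(V₁^2-V₂^2)/1000=0.5*870*(4.94^2-9.23^2)/1000=-26.44 kPa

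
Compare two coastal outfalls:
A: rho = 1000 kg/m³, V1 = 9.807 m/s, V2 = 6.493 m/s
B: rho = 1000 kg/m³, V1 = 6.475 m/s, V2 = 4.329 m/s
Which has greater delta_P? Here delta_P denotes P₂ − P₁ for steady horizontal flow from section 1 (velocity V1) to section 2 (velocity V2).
delta_P(A) = 27.01 kPa, delta_P(B) = 11.59 kPa. Answer: A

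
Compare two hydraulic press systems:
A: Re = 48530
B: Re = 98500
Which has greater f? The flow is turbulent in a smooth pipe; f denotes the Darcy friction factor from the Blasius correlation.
f(A) = 0.02129, f(B) = 0.01784. Answer: A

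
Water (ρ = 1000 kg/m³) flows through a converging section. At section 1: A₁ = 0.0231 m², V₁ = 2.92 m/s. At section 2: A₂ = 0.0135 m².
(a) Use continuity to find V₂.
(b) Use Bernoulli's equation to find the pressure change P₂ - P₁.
(a) Continuity: A₁V₁=A₂V₂ -> V₂=A₁V₁/A₂=0.0231*2.92/0.0135=5.00 m/s
(b) Bernoulli: P₂-P₁=0.5*rho*(V₁^2-V₂^2)/1000=0.5*1000*(2.92^2-5.00^2)/1000=-8.237 kPa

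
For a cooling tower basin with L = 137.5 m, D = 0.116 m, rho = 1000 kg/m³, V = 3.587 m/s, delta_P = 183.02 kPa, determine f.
Formula: \Delta P = f \frac{L}{D} \frac{\rho V^2}{2}
Substituting knowns: 183.02 = f·(137.5/0.116)·0.5·1000·3.587²/1000
Solving for f: f = (183.02·1000)/((137.5/0.116)·0.5·1000·3.587²) = 0.024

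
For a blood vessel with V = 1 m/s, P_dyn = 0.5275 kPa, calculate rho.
Formula: P_{dyn} = \frac{1}{2} \rho V^2
Substituting knowns: 0.5275 = 0.5·rho·1²/1000
Solving for rho: rho = 2·(0.5275·1000)/1² = 1055 kg/m³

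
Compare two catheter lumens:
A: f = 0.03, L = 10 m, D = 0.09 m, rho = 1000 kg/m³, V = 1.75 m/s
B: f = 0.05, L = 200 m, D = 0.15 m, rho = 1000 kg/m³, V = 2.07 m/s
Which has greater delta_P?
delta_P(A) = 5.104 kPa, delta_P(B) = 142.8 kPa. Answer: B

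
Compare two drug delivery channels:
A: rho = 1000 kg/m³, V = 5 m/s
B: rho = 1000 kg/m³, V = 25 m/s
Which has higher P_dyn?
P_dyn(A) = 12.5 kPa, P_dyn(B) = 312.5 kPa. Answer: B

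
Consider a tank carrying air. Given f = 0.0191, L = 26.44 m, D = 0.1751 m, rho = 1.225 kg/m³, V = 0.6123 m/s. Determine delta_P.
Formula: \Delta P = f \frac{L}{D} \frac{\rho V^2}{2}
delta_P = 0.0191·(26.44/0.1751)·0.5·1.225·0.6123²/1000 = 0.0006623 kPa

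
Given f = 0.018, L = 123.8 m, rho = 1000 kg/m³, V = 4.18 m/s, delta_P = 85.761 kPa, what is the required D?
Formula: \Delta P = f \frac{L}{D} \frac{\rho V^2}{2}
Substituting knowns: 85.761 = 0.018·(123.8/D)·0.5·1000·4.18²/1000
Solving for D: D = 0.018·123.8·0.5·1000·4.18²/(85.761·1000) = 0.227 m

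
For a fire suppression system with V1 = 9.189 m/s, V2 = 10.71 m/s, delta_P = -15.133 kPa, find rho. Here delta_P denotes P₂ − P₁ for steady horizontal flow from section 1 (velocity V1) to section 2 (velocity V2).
Formula: \Delta P = \frac{1}{2} \rho (V_1^2 - V_2^2)
Substituting knowns: -15.133 = 0.5·rho·(9.189² − 10.71²)/1000
Solving for rho: rho = 2·(-15.133·1000)/(9.189² − 10.71²) = 1000 kg/m³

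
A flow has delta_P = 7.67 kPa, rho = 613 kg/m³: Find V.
Formula: V = \sqrt{\frac{2 \Delta P}{\rho}}
V = √(2·(7.67·1000)/613) = 5.002 m/s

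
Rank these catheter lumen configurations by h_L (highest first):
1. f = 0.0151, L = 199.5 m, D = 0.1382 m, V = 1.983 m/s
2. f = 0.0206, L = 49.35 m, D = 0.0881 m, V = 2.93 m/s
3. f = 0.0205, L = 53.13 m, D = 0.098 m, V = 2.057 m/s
Case 1: h_L = 4.369 m
Case 2: h_L = 5.049 m
Case 3: h_L = 2.397 m
Ranking (highest first): 2, 1, 3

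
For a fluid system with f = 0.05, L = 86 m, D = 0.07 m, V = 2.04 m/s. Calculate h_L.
Formula: h_L = f \frac{L}{D} \frac{V^2}{2g}
h_L = 0.05·(86/0.07)·2.04²/(2·9.81) = 13.03 m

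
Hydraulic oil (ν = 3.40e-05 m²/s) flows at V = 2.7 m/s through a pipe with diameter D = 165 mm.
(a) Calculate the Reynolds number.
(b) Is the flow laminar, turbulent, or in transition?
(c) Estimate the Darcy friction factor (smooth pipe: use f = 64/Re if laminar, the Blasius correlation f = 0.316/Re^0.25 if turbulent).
(a) Re = V·D/ν = 2.7·0.165/3.40e-05 = 13103
(b) Flow regime: turbulent (Re > 4000)
(c) Friction factor: f = 0.316/Re^0.25 = 0.316/13103^0.25 = 0.02954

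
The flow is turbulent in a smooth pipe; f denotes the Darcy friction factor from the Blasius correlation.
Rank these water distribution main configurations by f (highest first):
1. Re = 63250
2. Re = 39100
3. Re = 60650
Case 1: f = 0.01993
Case 2: f = 0.02247
Case 3: f = 0.02014
Ranking (highest first): 2, 3, 1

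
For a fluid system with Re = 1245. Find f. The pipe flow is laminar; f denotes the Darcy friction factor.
Formula: f = \frac{64}{Re}
f = 64/1245 = 0.05141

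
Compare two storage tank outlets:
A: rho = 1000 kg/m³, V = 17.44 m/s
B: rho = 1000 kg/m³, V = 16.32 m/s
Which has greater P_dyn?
P_dyn(A) = 152.1 kPa, P_dyn(B) = 133.2 kPa. Answer: A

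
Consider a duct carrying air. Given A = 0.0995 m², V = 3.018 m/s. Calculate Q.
Formula: Q = A V
Q = 0.0995·3.018·1000 = 300.3 L/s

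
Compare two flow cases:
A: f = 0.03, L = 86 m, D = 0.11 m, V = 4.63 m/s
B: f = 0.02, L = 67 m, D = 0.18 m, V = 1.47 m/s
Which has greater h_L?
h_L(A) = 25.63 m, h_L(B) = 0.8199 m. Answer: A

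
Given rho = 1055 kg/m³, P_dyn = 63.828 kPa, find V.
Formula: P_{dyn} = \frac{1}{2} \rho V^2
Substituting knowns: 63.828 = 0.5·1055·V²/1000
Solving for V: V = √(2·(63.828·1000)/1055) = 11 m/s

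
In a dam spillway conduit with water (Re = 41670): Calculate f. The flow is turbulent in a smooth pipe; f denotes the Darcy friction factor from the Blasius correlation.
Formula: f = \frac{0.316}{Re^{0.25}}
f = 0.316/41670^0.25 = 0.02212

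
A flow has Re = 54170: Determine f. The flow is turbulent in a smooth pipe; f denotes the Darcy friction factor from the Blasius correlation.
Formula: f = \frac{0.316}{Re^{0.25}}
f = 0.316/54170^0.25 = 0.02071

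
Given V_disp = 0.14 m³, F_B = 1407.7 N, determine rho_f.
Formula: F_B = \rho_f g V_{disp}
Substituting knowns: 1407.7 = rho_f·9.81·0.14
Solving for rho_f: rho_f = 1407.7/(9.81·0.14) = 1025 kg/m³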